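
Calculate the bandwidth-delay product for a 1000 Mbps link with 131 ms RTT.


BDP = bandwidth * RTT
= 1000 Mbps * 131 ms
= 1000 * 1e6 * 131 / 1000 bits
= 131000000 bits
= 16375000 bytes
= 15991.2109 KB
BDP = 131000000 bits (16375000 bytes)


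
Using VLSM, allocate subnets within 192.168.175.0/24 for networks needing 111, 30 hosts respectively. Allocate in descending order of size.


111 hosts -> /25 (126 usable): 192.168.175.0/25
30 hosts -> /27 (30 usable): 192.168.175.128/27
Allocation: 192.168.175.0/25 (111 hosts, 126 usable); 192.168.175.128/27 (30 hosts, 30 usable)


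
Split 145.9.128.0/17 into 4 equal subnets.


New prefix = 17 + 2 = 19
Each subnet has 8192 addresses
  145.9.128.0/19
  145.9.160.0/19
  145.9.192.0/19
  145.9.224.0/19
Subnets: 145.9.128.0/19, 145.9.160.0/19, 145.9.192.0/19, 145.9.224.0/19


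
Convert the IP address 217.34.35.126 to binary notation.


217 = 11011001
34 = 00100010
35 = 00100011
126 = 01111110
Binary: 11011001.00100010.00100011.01111110


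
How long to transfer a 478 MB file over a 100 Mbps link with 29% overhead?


Effective throughput = 100 * (1 - 29/100) = 71 Mbps
File size in Mb = 478 * 8 = 3824 Mb
Time = 3824 / 71
Time = 53.8592 seconds


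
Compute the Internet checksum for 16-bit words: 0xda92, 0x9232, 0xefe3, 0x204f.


Sum all words (with carry folding):
+ 0xda92 = 0xda92
+ 0x9232 = 0x6cc5
+ 0xefe3 = 0x5ca9
+ 0x204f = 0x7cf8
One's complement: ~0x7cf8
Checksum = 0x8307


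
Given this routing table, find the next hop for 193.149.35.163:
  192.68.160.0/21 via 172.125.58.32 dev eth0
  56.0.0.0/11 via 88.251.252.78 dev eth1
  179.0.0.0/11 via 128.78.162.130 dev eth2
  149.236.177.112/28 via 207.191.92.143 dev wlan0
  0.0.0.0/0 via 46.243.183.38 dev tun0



Longest prefix match for 193.149.35.163:
  /21 192.68.160.0: no
  /11 56.0.0.0: no
  /11 179.0.0.0: no
  /28 149.236.177.112: no
  /0 0.0.0.0: MATCH
Selected: next-hop 46.243.183.38 via tun0 (matched /0)


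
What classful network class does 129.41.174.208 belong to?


First octet: 129
Binary: 10000001
10xxxxxx -> Class B (128-191)
Class B, default mask 255.255.0.0 (/16)


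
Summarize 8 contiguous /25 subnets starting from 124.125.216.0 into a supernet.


Original prefix: /25
Number of subnets: 8 = 2^3
New prefix = 25 - 3 = 22
Supernet: 124.125.216.0/22


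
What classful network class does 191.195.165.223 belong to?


First octet: 191
Binary: 10111111
10xxxxxx -> Class B (128-191)
Class B, default mask 255.255.0.0 (/16)


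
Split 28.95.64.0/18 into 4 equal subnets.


New prefix = 18 + 2 = 20
Each subnet has 4096 addresses
  28.95.64.0/20
  28.95.80.0/20
  28.95.96.0/20
  28.95.112.0/20
Subnets: 28.95.64.0/20, 28.95.80.0/20, 28.95.96.0/20, 28.95.112.0/20


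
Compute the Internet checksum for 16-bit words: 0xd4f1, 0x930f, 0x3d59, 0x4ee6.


Sum all words (with carry folding):
+ 0xd4f1 = 0xd4f1
+ 0x930f = 0x6801
+ 0x3d59 = 0xa55a
+ 0x4ee6 = 0xf440
One's complement: ~0xf440
Checksum = 0x0bbf


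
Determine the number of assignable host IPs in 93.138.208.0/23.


Host bits = 32 - 23 = 9
Total addresses = 2^9 = 512
Usable = total - 2 (network and broadcast)
Usable hosts: 510


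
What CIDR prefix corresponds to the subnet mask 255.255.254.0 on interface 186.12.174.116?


Binary: 11111111.11111111.11111110.00000000
Count leading 1s
Prefix: /23


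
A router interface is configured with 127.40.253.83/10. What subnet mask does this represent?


/10 means 10 network bits, 22 host bits
Binary: 11111111110000000000000000000000
Mask: 255.192.0.0


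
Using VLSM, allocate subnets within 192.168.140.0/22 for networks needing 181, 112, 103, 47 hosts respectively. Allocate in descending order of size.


181 hosts -> /24 (254 usable): 192.168.140.0/24
112 hosts -> /25 (126 usable): 192.168.141.0/25
103 hosts -> /25 (126 usable): 192.168.141.128/25
47 hosts -> /26 (62 usable): 192.168.142.0/26
Allocation: 192.168.140.0/24 (181 hosts, 254 usable); 192.168.141.0/25 (112 hosts, 126 usable); 192.168.141.128/25 (103 hosts, 126 usable); 192.168.142.0/26 (47 hosts, 62 usable)


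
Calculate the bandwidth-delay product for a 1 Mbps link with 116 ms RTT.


BDP = bandwidth * RTT
= 1 Mbps * 116 ms
= 1 * 1e6 * 116 / 1000 bits
= 116000 bits
= 14500 bytes
= 14.1602 KB
BDP = 116000 bits (14500 bytes)


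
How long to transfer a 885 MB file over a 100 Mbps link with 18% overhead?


Effective throughput = 100 * (1 - 18/100) = 82 Mbps
File size in Mb = 885 * 8 = 7080 Mb
Time = 7080 / 82
Time = 86.3415 seconds


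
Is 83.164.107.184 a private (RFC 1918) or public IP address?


RFC 1918 private ranges:
  10.0.0.0/8 (10.0.0.0 - 10.255.255.255)
  172.16.0.0/12 (172.16.0.0 - 172.31.255.255)
  192.168.0.0/16 (192.168.0.0 - 192.168.255.255)
Public (not in any RFC 1918 range)


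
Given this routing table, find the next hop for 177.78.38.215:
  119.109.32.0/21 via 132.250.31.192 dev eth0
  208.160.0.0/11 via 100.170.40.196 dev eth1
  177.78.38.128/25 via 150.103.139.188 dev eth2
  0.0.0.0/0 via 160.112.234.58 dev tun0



Longest prefix match for 177.78.38.215:
  /21 119.109.32.0: no
  /11 208.160.0.0: no
  /25 177.78.38.128: MATCH
  /0 0.0.0.0: MATCH
Selected: next-hop 150.103.139.188 via eth2 (matched /25)


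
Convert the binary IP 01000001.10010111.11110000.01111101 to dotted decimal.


01000001 = 65
10010111 = 151
11110000 = 240
01111101 = 125
IP: 65.151.240.125


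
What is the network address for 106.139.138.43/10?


IP:   01101010.10001011.10001010.00101011
Mask: 11111111.11000000.00000000.00000000
AND operation:
Net:  01101010.10000000.00000000.00000000
Network: 106.128.0.0/10


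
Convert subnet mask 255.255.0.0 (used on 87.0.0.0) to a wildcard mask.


Subnet mask: 255.255.0.0
Wildcard = 255.255.255.255 - subnet mask
255 - 255 = 0
255 - 255 = 0
255 - 0 = 255
255 - 0 = 255
Wildcard: 0.0.255.255


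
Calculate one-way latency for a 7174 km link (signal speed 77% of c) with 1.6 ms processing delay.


Speed = 0.77 * 3e5 km/s = 231000 km/s
Propagation delay = 7174 / 231000 = 0.0311 s = 31.0563 ms
Processing delay = 1.6 ms
Total one-way latency = 32.6563 ms


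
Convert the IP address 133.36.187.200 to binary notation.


133 = 10000101
36 = 00100100
187 = 10111011
200 = 11001000
Binary: 10000101.00100100.10111011.11001000


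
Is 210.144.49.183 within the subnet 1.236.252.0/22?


Subnet network: 1.236.252.0
Test IP AND mask: 210.144.48.0
No, 210.144.49.183 is not in 1.236.252.0/22


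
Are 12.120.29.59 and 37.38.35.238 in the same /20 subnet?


Mask: 255.255.240.0
12.120.29.59 AND mask = 12.120.16.0
37.38.35.238 AND mask = 37.38.32.0
No, different subnets (12.120.16.0 vs 37.38.32.0)


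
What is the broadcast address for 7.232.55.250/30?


Network: 7.232.55.248/30
Host bits = 2
Set all host bits to 1:
Broadcast: 7.232.55.251


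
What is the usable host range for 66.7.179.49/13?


Network: 66.0.0.0
Broadcast: 66.7.255.255
First usable = network + 1
Last usable = broadcast - 1
Range: 66.0.0.1 to 66.7.255.254


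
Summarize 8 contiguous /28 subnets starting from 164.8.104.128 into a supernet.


Original prefix: /28
Number of subnets: 8 = 2^3
New prefix = 28 - 3 = 25
Supernet: 164.8.104.128/25


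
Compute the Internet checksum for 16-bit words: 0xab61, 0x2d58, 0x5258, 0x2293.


Sum all words (with carry folding):
+ 0xab61 = 0xab61
+ 0x2d58 = 0xd8b9
+ 0x5258 = 0x2b12
+ 0x2293 = 0x4da5
One's complement: ~0x4da5
Checksum = 0xb25a


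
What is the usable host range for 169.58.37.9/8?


Network: 169.0.0.0
Broadcast: 169.255.255.255
First usable = network + 1
Last usable = broadcast - 1
Range: 169.0.0.1 to 169.255.255.254


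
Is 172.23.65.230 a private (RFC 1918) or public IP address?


RFC 1918 private ranges:
  10.0.0.0/8 (10.0.0.0 - 10.255.255.255)
  172.16.0.0/12 (172.16.0.0 - 172.31.255.255)
  192.168.0.0/16 (192.168.0.0 - 192.168.255.255)
Private (in 172.16.0.0/12)


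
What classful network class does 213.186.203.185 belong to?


First octet: 213
Binary: 11010101
110xxxxx -> Class C (192-223)
Class C, default mask 255.255.255.0 (/24)


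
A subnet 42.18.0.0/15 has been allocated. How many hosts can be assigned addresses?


Host bits = 32 - 15 = 17
Total addresses = 2^17 = 131072
Usable = total - 2 (network and broadcast)
Usable hosts: 131070


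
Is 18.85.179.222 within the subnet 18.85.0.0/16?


Subnet network: 18.85.0.0
Test IP AND mask: 18.85.0.0
Yes, 18.85.179.222 is in 18.85.0.0/16


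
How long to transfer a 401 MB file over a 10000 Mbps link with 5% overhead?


Effective throughput = 10000 * (1 - 5/100) = 9500 Mbps
File size in Mb = 401 * 8 = 3208 Mb
Time = 3208 / 9500
Time = 0.3377 seconds


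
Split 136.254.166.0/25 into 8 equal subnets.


New prefix = 25 + 3 = 28
Each subnet has 16 addresses
  136.254.166.0/28
  136.254.166.16/28
  136.254.166.32/28
  136.254.166.48/28
  136.254.166.64/28
  136.254.166.80/28
  136.254.166.96/28
  136.254.166.112/28
Subnets: 136.254.166.0/28, 136.254.166.16/28, 136.254.166.32/28, 136.254.166.48/28, 136.254.166.64/28, 136.254.166.80/28, 136.254.166.96/28, 136.254.166.112/28


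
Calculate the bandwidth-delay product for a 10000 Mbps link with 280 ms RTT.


BDP = bandwidth * RTT
= 10000 Mbps * 280 ms
= 10000 * 1e6 * 280 / 1000 bits
= 2800000000 bits
= 350000000 bytes
= 341796.875 KB
BDP = 2800000000 bits (350000000 bytes)


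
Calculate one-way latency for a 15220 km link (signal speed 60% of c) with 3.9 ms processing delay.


Speed = 0.6 * 3e5 km/s = 180000 km/s
Propagation delay = 15220 / 180000 = 0.0846 s = 84.5556 ms
Processing delay = 3.9 ms
Total one-way latency = 88.4556 ms


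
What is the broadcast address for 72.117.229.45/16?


Network: 72.117.0.0/16
Host bits = 16
Set all host bits to 1:
Broadcast: 72.117.255.255


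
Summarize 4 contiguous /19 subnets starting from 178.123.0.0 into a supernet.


Original prefix: /19
Number of subnets: 4 = 2^2
New prefix = 19 - 2 = 17
Supernet: 178.123.0.0/17


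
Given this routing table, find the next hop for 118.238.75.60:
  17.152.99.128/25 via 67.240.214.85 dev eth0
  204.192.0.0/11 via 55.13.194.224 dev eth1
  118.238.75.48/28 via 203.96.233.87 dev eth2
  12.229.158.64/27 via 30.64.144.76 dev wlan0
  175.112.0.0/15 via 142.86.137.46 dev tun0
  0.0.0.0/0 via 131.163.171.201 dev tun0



Longest prefix match for 118.238.75.60:
  /25 17.152.99.128: no
  /11 204.192.0.0: no
  /28 118.238.75.48: MATCH
  /27 12.229.158.64: no
  /15 175.112.0.0: no
  /0 0.0.0.0: MATCH
Selected: next-hop 203.96.233.87 via eth2 (matched /28)


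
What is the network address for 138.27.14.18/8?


IP:   10001010.00011011.00001110.00010010
Mask: 11111111.00000000.00000000.00000000
AND operation:
Net:  10001010.00000000.00000000.00000000
Network: 138.0.0.0/8


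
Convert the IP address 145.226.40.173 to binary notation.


145 = 10010001
226 = 11100010
40 = 00101000
173 = 10101101
Binary: 10010001.11100010.00101000.10101101


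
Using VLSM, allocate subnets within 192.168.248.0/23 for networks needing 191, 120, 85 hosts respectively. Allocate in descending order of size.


191 hosts -> /24 (254 usable): 192.168.248.0/24
120 hosts -> /25 (126 usable): 192.168.249.0/25
85 hosts -> /25 (126 usable): 192.168.249.128/25
Allocation: 192.168.248.0/24 (191 hosts, 254 usable); 192.168.249.0/25 (120 hosts, 126 usable); 192.168.249.128/25 (85 hosts, 126 usable)


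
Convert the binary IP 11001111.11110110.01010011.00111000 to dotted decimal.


11001111 = 207
11110110 = 246
01010011 = 83
00111000 = 56
IP: 207.246.83.56


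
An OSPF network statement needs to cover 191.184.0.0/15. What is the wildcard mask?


Subnet mask: 255.254.0.0
Wildcard = 255.255.255.255 - subnet mask
255 - 255 = 0
255 - 254 = 1
255 - 0 = 255
255 - 0 = 255
Wildcard: 0.1.255.255


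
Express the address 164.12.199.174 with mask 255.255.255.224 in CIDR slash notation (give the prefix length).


Binary: 11111111.11111111.11111111.11100000
Count leading 1s
Prefix: /27


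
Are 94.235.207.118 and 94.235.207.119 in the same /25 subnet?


Mask: 255.255.255.128
94.235.207.118 AND mask = 94.235.207.0
94.235.207.119 AND mask = 94.235.207.0
Yes, same subnet (94.235.207.0)


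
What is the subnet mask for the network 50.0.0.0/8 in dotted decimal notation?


/8 means 8 network bits, 24 host bits
Binary: 11111111000000000000000000000000
Mask: 255.0.0.0


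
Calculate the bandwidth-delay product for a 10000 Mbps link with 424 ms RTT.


BDP = bandwidth * RTT
= 10000 Mbps * 424 ms
= 10000 * 1e6 * 424 / 1000 bits
= 4240000000 bits
= 530000000 bytes
= 517578.125 KB
BDP = 4240000000 bits (530000000 bytes)


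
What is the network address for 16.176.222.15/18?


IP:   00010000.10110000.11011110.00001111
Mask: 11111111.11111111.11000000.00000000
AND operation:
Net:  00010000.10110000.11000000.00000000
Network: 16.176.192.0/18


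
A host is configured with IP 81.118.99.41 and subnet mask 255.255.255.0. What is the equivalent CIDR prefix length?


Binary: 11111111.11111111.11111111.00000000
Count leading 1s
Prefix: /24


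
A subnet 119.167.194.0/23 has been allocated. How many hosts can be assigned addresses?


Host bits = 32 - 23 = 9
Total addresses = 2^9 = 512
Usable = total - 2 (network and broadcast)
Usable hosts: 510


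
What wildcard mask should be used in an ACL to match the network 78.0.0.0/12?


Subnet mask: 255.240.0.0
Wildcard = 255.255.255.255 - subnet mask
255 - 255 = 0
255 - 240 = 15
255 - 0 = 255
255 - 0 = 255
Wildcard: 0.15.255.255


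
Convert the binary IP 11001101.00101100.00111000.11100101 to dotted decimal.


11001101 = 205
00101100 = 44
00111000 = 56
11100101 = 229
IP: 205.44.56.229


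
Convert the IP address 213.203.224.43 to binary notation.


213 = 11010101
203 = 11001011
224 = 11100000
43 = 00101011
Binary: 11010101.11001011.11100000.00101011


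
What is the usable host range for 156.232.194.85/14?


Network: 156.232.0.0
Broadcast: 156.235.255.255
First usable = network + 1
Last usable = broadcast - 1
Range: 156.232.0.1 to 156.235.255.254


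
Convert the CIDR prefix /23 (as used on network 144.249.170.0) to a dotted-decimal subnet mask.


/23 means 23 network bits, 9 host bits
Binary: 11111111111111111111111000000000
Mask: 255.255.254.0


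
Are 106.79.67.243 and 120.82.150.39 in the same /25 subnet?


Mask: 255.255.255.128
106.79.67.243 AND mask = 106.79.67.128
120.82.150.39 AND mask = 120.82.150.0
No, different subnets (106.79.67.128 vs 120.82.150.0)


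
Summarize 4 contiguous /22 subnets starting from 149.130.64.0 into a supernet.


Original prefix: /22
Number of subnets: 4 = 2^2
New prefix = 22 - 2 = 20
Supernet: 149.130.64.0/20


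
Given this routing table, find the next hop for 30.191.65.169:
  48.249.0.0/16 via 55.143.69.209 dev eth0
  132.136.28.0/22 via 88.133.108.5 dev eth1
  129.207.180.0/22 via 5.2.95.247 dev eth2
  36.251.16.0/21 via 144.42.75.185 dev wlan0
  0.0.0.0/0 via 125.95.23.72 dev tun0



Longest prefix match for 30.191.65.169:
  /16 48.249.0.0: no
  /22 132.136.28.0: no
  /22 129.207.180.0: no
  /21 36.251.16.0: no
  /0 0.0.0.0: MATCH
Selected: next-hop 125.95.23.72 via tun0 (matched /0)


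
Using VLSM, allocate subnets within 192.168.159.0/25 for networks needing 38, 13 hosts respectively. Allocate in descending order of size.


38 hosts -> /26 (62 usable): 192.168.159.0/26
13 hosts -> /28 (14 usable): 192.168.159.64/28
Allocation: 192.168.159.0/26 (38 hosts, 62 usable); 192.168.159.64/28 (13 hosts, 14 usable)


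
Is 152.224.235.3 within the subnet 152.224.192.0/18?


Subnet network: 152.224.192.0
Test IP AND mask: 152.224.192.0
Yes, 152.224.235.3 is in 152.224.192.0/18


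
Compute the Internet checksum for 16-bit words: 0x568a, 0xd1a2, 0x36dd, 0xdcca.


Sum all words (with carry folding):
+ 0x568a = 0x568a
+ 0xd1a2 = 0x282d
+ 0x36dd = 0x5f0a
+ 0xdcca = 0x3bd5
One's complement: ~0x3bd5
Checksum = 0xc42a


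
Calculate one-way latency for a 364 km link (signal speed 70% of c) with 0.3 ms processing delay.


Speed = 0.7 * 3e5 km/s = 210000 km/s
Propagation delay = 364 / 210000 = 0.0017 s = 1.7333 ms
Processing delay = 0.3 ms
Total one-way latency = 2.0333 ms


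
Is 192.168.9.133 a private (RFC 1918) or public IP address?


RFC 1918 private ranges:
  10.0.0.0/8 (10.0.0.0 - 10.255.255.255)
  172.16.0.0/12 (172.16.0.0 - 172.31.255.255)
  192.168.0.0/16 (192.168.0.0 - 192.168.255.255)
Private (in 192.168.0.0/16)


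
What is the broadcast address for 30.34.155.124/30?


Network: 30.34.155.124/30
Host bits = 2
Set all host bits to 1:
Broadcast: 30.34.155.127


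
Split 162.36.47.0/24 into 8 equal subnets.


New prefix = 24 + 3 = 27
Each subnet has 32 addresses
  162.36.47.0/27
  162.36.47.32/27
  162.36.47.64/27
  162.36.47.96/27
  162.36.47.128/27
  162.36.47.160/27
  162.36.47.192/27
  162.36.47.224/27
Subnets: 162.36.47.0/27, 162.36.47.32/27, 162.36.47.64/27, 162.36.47.96/27, 162.36.47.128/27, 162.36.47.160/27, 162.36.47.192/27, 162.36.47.224/27


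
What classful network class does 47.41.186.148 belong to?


First octet: 47
Binary: 00101111
0xxxxxxx -> Class A (1-126)
Class A, default mask 255.0.0.0 (/8)


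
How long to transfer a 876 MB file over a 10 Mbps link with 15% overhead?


Effective throughput = 10 * (1 - 15/100) = 8.5 Mbps
File size in Mb = 876 * 8 = 7008 Mb
Time = 7008 / 8.5
Time = 824.4706 seconds


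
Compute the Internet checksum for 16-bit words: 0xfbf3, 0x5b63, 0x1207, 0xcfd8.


Sum all words (with carry folding):
+ 0xfbf3 = 0xfbf3
+ 0x5b63 = 0x5757
+ 0x1207 = 0x695e
+ 0xcfd8 = 0x3937
One's complement: ~0x3937
Checksum = 0xc6c8


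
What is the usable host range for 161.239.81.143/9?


Network: 161.128.0.0
Broadcast: 161.255.255.255
First usable = network + 1
Last usable = broadcast - 1
Range: 161.128.0.1 to 161.255.255.254


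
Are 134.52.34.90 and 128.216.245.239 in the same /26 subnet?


Mask: 255.255.255.192
134.52.34.90 AND mask = 134.52.34.64
128.216.245.239 AND mask = 128.216.245.192
No, different subnets (134.52.34.64 vs 128.216.245.192)


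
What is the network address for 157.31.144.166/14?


IP:   10011101.00011111.10010000.10100110
Mask: 11111111.11111100.00000000.00000000
AND operation:
Net:  10011101.00011100.00000000.00000000
Network: 157.28.0.0/14


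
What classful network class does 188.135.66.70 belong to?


First octet: 188
Binary: 10111100
10xxxxxx -> Class B (128-191)
Class B, default mask 255.255.0.0 (/16)


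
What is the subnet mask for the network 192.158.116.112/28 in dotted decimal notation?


/28 means 28 network bits, 4 host bits
Binary: 11111111111111111111111111110000
Mask: 255.255.255.240


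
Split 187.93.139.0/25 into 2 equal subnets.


New prefix = 25 + 1 = 26
Each subnet has 64 addresses
  187.93.139.0/26
  187.93.139.64/26
Subnets: 187.93.139.0/26, 187.93.139.64/26


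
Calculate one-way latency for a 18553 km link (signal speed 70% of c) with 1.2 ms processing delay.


Speed = 0.7 * 3e5 km/s = 210000 km/s
Propagation delay = 18553 / 210000 = 0.0883 s = 88.3476 ms
Processing delay = 1.2 ms
Total one-way latency = 89.5476 ms


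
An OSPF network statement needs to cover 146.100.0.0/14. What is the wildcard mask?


Subnet mask: 255.252.0.0
Wildcard = 255.255.255.255 - subnet mask
255 - 255 = 0
255 - 252 = 3
255 - 0 = 255
255 - 0 = 255
Wildcard: 0.3.255.255


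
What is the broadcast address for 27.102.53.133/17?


Network: 27.102.0.0/17
Host bits = 15
Set all host bits to 1:
Broadcast: 27.102.127.255


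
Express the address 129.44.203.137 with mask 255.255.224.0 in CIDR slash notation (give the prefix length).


Binary: 11111111.11111111.11100000.00000000
Count leading 1s
Prefix: /19


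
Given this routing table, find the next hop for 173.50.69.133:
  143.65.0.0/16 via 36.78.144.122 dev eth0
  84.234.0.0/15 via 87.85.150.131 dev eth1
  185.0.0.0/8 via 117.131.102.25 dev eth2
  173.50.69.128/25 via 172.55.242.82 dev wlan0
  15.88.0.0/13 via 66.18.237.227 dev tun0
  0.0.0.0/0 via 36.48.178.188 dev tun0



Longest prefix match for 173.50.69.133:
  /16 143.65.0.0: no
  /15 84.234.0.0: no
  /8 185.0.0.0: no
  /25 173.50.69.128: MATCH
  /13 15.88.0.0: no
  /0 0.0.0.0: MATCH
Selected: next-hop 172.55.242.82 via wlan0 (matched /25)


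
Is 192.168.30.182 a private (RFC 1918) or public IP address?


RFC 1918 private ranges:
  10.0.0.0/8 (10.0.0.0 - 10.255.255.255)
  172.16.0.0/12 (172.16.0.0 - 172.31.255.255)
  192.168.0.0/16 (192.168.0.0 - 192.168.255.255)
Private (in 192.168.0.0/16)


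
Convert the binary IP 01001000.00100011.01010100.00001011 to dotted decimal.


01001000 = 72
00100011 = 35
01010100 = 84
00001011 = 11
IP: 72.35.84.11


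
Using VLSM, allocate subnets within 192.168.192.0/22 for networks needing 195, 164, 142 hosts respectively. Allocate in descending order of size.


195 hosts -> /24 (254 usable): 192.168.192.0/24
164 hosts -> /24 (254 usable): 192.168.193.0/24
142 hosts -> /24 (254 usable): 192.168.194.0/24
Allocation: 192.168.192.0/24 (195 hosts, 254 usable); 192.168.193.0/24 (164 hosts, 254 usable); 192.168.194.0/24 (142 hosts, 254 usable)


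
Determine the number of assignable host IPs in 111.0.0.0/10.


Host bits = 32 - 10 = 22
Total addresses = 2^22 = 4194304
Usable = total - 2 (network and broadcast)
Usable hosts: 4194302


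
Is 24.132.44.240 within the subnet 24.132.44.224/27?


Subnet network: 24.132.44.224
Test IP AND mask: 24.132.44.224
Yes, 24.132.44.240 is in 24.132.44.224/27


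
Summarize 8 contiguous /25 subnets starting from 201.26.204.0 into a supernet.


Original prefix: /25
Number of subnets: 8 = 2^3
New prefix = 25 - 3 = 22
Supernet: 201.26.204.0/22


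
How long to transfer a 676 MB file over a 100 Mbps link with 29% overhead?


Effective throughput = 100 * (1 - 29/100) = 71 Mbps
File size in Mb = 676 * 8 = 5408 Mb
Time = 5408 / 71
Time = 76.169 seconds


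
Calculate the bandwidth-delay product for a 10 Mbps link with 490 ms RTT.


BDP = bandwidth * RTT
= 10 Mbps * 490 ms
= 10 * 1e6 * 490 / 1000 bits
= 4900000 bits
= 612500 bytes
= 598.1445 KB
BDP = 4900000 bits (612500 bytes)


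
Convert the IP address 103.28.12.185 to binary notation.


103 = 01100111
28 = 00011100
12 = 00001100
185 = 10111001
Binary: 01100111.00011100.00001100.10111001


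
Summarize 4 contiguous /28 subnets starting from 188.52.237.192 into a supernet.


Original prefix: /28
Number of subnets: 4 = 2^2
New prefix = 28 - 2 = 26
Supernet: 188.52.237.192/26


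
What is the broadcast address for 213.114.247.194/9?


Network: 213.0.0.0/9
Host bits = 23
Set all host bits to 1:
Broadcast: 213.127.255.255


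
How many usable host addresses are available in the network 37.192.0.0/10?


Host bits = 32 - 10 = 22
Total addresses = 2^22 = 4194304
Usable = total - 2 (network and broadcast)
Usable hosts: 4194302


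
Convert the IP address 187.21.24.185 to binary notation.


187 = 10111011
21 = 00010101
24 = 00011000
185 = 10111001
Binary: 10111011.00010101.00011000.10111001


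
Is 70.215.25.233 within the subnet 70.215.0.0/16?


Subnet network: 70.215.0.0
Test IP AND mask: 70.215.0.0
Yes, 70.215.25.233 is in 70.215.0.0/16


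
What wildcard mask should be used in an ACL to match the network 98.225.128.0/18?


Subnet mask: 255.255.192.0
Wildcard = 255.255.255.255 - subnet mask
255 - 255 = 0
255 - 255 = 0
255 - 192 = 63
255 - 0 = 255
Wildcard: 0.0.63.255


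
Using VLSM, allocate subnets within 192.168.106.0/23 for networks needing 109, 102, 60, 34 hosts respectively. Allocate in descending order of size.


109 hosts -> /25 (126 usable): 192.168.106.0/25
102 hosts -> /25 (126 usable): 192.168.106.128/25
60 hosts -> /26 (62 usable): 192.168.107.0/26
34 hosts -> /26 (62 usable): 192.168.107.64/26
Allocation: 192.168.106.0/25 (109 hosts, 126 usable); 192.168.106.128/25 (102 hosts, 126 usable); 192.168.107.0/26 (60 hosts, 62 usable); 192.168.107.64/26 (34 hosts, 62 usable)


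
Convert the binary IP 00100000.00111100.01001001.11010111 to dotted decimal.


00100000 = 32
00111100 = 60
01001001 = 73
11010111 = 215
IP: 32.60.73.215


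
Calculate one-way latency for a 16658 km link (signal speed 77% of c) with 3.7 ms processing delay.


Speed = 0.77 * 3e5 km/s = 231000 km/s
Propagation delay = 16658 / 231000 = 0.0721 s = 72.1126 ms
Processing delay = 3.7 ms
Total one-way latency = 75.8126 ms


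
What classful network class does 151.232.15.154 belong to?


First octet: 151
Binary: 10010111
10xxxxxx -> Class B (128-191)
Class B, default mask 255.255.0.0 (/16)


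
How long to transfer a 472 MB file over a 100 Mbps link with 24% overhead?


Effective throughput = 100 * (1 - 24/100) = 76 Mbps
File size in Mb = 472 * 8 = 3776 Mb
Time = 3776 / 76
Time = 49.6842 seconds


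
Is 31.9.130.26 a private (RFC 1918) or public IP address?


RFC 1918 private ranges:
  10.0.0.0/8 (10.0.0.0 - 10.255.255.255)
  172.16.0.0/12 (172.16.0.0 - 172.31.255.255)
  192.168.0.0/16 (192.168.0.0 - 192.168.255.255)
Public (not in any RFC 1918 range)


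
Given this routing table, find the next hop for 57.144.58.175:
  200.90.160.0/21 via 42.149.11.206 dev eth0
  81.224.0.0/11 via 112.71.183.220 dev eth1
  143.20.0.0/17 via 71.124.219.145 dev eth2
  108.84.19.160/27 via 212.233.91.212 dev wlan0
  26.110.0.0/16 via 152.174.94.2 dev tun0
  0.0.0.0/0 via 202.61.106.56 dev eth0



Longest prefix match for 57.144.58.175:
  /21 200.90.160.0: no
  /11 81.224.0.0: no
  /17 143.20.0.0: no
  /27 108.84.19.160: no
  /16 26.110.0.0: no
  /0 0.0.0.0: MATCH
Selected: next-hop 202.61.106.56 via eth0 (matched /0)


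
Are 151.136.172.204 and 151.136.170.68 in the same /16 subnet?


Mask: 255.255.0.0
151.136.172.204 AND mask = 151.136.0.0
151.136.170.68 AND mask = 151.136.0.0
Yes, same subnet (151.136.0.0)


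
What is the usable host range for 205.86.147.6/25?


Network: 205.86.147.0
Broadcast: 205.86.147.127
First usable = network + 1
Last usable = broadcast - 1
Range: 205.86.147.1 to 205.86.147.126


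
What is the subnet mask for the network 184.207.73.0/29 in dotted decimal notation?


/29 means 29 network bits, 3 host bits
Binary: 11111111111111111111111111111000
Mask: 255.255.255.248


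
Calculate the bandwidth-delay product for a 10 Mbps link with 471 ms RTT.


BDP = bandwidth * RTT
= 10 Mbps * 471 ms
= 10 * 1e6 * 471 / 1000 bits
= 4710000 bits
= 588750 bytes
= 574.9512 KB
BDP = 4710000 bits (588750 bytes)


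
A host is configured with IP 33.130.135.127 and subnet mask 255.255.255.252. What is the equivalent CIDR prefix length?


Binary: 11111111.11111111.11111111.11111100
Count leading 1s
Prefix: /30


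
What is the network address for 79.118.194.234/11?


IP:   01001111.01110110.11000010.11101010
Mask: 11111111.11100000.00000000.00000000
AND operation:
Net:  01001111.01100000.00000000.00000000
Network: 79.96.0.0/11


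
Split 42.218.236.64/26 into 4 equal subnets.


New prefix = 26 + 2 = 28
Each subnet has 16 addresses
  42.218.236.64/28
  42.218.236.80/28
  42.218.236.96/28
  42.218.236.112/28
Subnets: 42.218.236.64/28, 42.218.236.80/28, 42.218.236.96/28, 42.218.236.112/28


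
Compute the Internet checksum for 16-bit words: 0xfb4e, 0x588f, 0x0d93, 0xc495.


Sum all words (with carry folding):
+ 0xfb4e = 0xfb4e
+ 0x588f = 0x53de
+ 0x0d93 = 0x6171
+ 0xc495 = 0x2607
One's complement: ~0x2607
Checksum = 0xd9f8


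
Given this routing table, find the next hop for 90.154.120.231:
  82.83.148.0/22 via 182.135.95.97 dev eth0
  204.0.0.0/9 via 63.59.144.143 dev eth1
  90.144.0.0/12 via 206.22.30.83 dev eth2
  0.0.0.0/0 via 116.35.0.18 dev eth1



Longest prefix match for 90.154.120.231:
  /22 82.83.148.0: no
  /9 204.0.0.0: no
  /12 90.144.0.0: MATCH
  /0 0.0.0.0: MATCH
Selected: next-hop 206.22.30.83 via eth2 (matched /12)


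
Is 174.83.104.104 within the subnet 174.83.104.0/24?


Subnet network: 174.83.104.0
Test IP AND mask: 174.83.104.0
Yes, 174.83.104.104 is in 174.83.104.0/24


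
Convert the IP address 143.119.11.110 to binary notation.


143 = 10001111
119 = 01110111
11 = 00001011
110 = 01101110
Binary: 10001111.01110111.00001011.01101110


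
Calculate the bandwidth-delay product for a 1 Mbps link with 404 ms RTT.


BDP = bandwidth * RTT
= 1 Mbps * 404 ms
= 1 * 1e6 * 404 / 1000 bits
= 404000 bits
= 50500 bytes
= 49.3164 KB
BDP = 404000 bits (50500 bytes)


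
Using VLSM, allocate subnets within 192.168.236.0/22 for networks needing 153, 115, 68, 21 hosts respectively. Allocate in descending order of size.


153 hosts -> /24 (254 usable): 192.168.236.0/24
115 hosts -> /25 (126 usable): 192.168.237.0/25
68 hosts -> /25 (126 usable): 192.168.237.128/25
21 hosts -> /27 (30 usable): 192.168.238.0/27
Allocation: 192.168.236.0/24 (153 hosts, 254 usable); 192.168.237.0/25 (115 hosts, 126 usable); 192.168.237.128/25 (68 hosts, 126 usable); 192.168.238.0/27 (21 hosts, 30 usable)


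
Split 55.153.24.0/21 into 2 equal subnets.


New prefix = 21 + 1 = 22
Each subnet has 1024 addresses
  55.153.24.0/22
  55.153.28.0/22
Subnets: 55.153.24.0/22, 55.153.28.0/22


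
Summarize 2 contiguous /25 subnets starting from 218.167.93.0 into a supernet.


Original prefix: /25
Number of subnets: 2 = 2^1
New prefix = 25 - 1 = 24
Supernet: 218.167.93.0/24


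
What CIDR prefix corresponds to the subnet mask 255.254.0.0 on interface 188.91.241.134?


Binary: 11111111.11111110.00000000.00000000
Count leading 1s
Prefix: /15


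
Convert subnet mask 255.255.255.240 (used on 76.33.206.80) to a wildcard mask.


Subnet mask: 255.255.255.240
Wildcard = 255.255.255.255 - subnet mask
255 - 255 = 0
255 - 255 = 0
255 - 255 = 0
255 - 240 = 15
Wildcard: 0.0.0.15


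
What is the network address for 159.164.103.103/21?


IP:   10011111.10100100.01100111.01100111
Mask: 11111111.11111111.11111000.00000000
AND operation:
Net:  10011111.10100100.01100000.00000000
Network: 159.164.96.0/21


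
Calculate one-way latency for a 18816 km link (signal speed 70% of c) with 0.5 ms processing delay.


Speed = 0.7 * 3e5 km/s = 210000 km/s
Propagation delay = 18816 / 210000 = 0.0896 s = 89.6 ms
Processing delay = 0.5 ms
Total one-way latency = 90.1 ms


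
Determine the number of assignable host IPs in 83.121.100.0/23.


Host bits = 32 - 23 = 9
Total addresses = 2^9 = 512
Usable = total - 2 (network and broadcast)
Usable hosts: 510


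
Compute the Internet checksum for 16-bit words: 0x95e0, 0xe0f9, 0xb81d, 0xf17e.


Sum all words (with carry folding):
+ 0x95e0 = 0x95e0
+ 0xe0f9 = 0x76da
+ 0xb81d = 0x2ef8
+ 0xf17e = 0x2077
One's complement: ~0x2077
Checksum = 0xdf88


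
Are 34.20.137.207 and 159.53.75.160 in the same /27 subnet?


Mask: 255.255.255.224
34.20.137.207 AND mask = 34.20.137.192
159.53.75.160 AND mask = 159.53.75.160
No, different subnets (34.20.137.192 vs 159.53.75.160)


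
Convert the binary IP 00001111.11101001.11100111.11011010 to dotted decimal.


00001111 = 15
11101001 = 233
11100111 = 231
11011010 = 218
IP: 15.233.231.218


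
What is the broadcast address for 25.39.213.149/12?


Network: 25.32.0.0/12
Host bits = 20
Set all host bits to 1:
Broadcast: 25.47.255.255


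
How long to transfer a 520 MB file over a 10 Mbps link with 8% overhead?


Effective throughput = 10 * (1 - 8/100) = 9.2 Mbps
File size in Mb = 520 * 8 = 4160 Mb
Time = 4160 / 9.2
Time = 452.1739 seconds


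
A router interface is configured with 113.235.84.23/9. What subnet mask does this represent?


/9 means 9 network bits, 23 host bits
Binary: 11111111100000000000000000000000
Mask: 255.128.0.0


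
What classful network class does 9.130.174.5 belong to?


First octet: 9
Binary: 00001001
0xxxxxxx -> Class A (1-126)
Class A, default mask 255.0.0.0 (/8)


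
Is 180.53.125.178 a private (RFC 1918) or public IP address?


RFC 1918 private ranges:
  10.0.0.0/8 (10.0.0.0 - 10.255.255.255)
  172.16.0.0/12 (172.16.0.0 - 172.31.255.255)
  192.168.0.0/16 (192.168.0.0 - 192.168.255.255)
Public (not in any RFC 1918 range)


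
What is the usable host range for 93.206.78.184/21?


Network: 93.206.72.0
Broadcast: 93.206.79.255
First usable = network + 1
Last usable = broadcast - 1
Range: 93.206.72.1 to 93.206.79.254


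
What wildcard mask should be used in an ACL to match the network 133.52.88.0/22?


Subnet mask: 255.255.252.0
Wildcard = 255.255.255.255 - subnet mask
255 - 255 = 0
255 - 255 = 0
255 - 252 = 3
255 - 0 = 255
Wildcard: 0.0.3.255


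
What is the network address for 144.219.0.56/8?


IP:   10010000.11011011.00000000.00111000
Mask: 11111111.00000000.00000000.00000000
AND operation:
Net:  10010000.00000000.00000000.00000000
Network: 144.0.0.0/8


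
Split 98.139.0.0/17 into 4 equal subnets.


New prefix = 17 + 2 = 19
Each subnet has 8192 addresses
  98.139.0.0/19
  98.139.32.0/19
  98.139.64.0/19
  98.139.96.0/19
Subnets: 98.139.0.0/19, 98.139.32.0/19, 98.139.64.0/19, 98.139.96.0/19


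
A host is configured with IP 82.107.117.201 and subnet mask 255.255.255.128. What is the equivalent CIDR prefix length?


Binary: 11111111.11111111.11111111.10000000
Count leading 1s
Prefix: /25


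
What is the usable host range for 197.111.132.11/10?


Network: 197.64.0.0
Broadcast: 197.127.255.255
First usable = network + 1
Last usable = broadcast - 1
Range: 197.64.0.1 to 197.127.255.254


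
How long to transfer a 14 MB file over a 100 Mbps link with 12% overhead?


Effective throughput = 100 * (1 - 12/100) = 88 Mbps
File size in Mb = 14 * 8 = 112 Mb
Time = 112 / 88
Time = 1.2727 seconds


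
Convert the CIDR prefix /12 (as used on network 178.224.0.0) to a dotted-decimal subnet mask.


/12 means 12 network bits, 20 host bits
Binary: 11111111111100000000000000000000
Mask: 255.240.0.0


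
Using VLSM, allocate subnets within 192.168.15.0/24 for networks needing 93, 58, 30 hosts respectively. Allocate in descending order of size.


93 hosts -> /25 (126 usable): 192.168.15.0/25
58 hosts -> /26 (62 usable): 192.168.15.128/26
30 hosts -> /27 (30 usable): 192.168.15.192/27
Allocation: 192.168.15.0/25 (93 hosts, 126 usable); 192.168.15.128/26 (58 hosts, 62 usable); 192.168.15.192/27 (30 hosts, 30 usable)


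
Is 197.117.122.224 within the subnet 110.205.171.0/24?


Subnet network: 110.205.171.0
Test IP AND mask: 197.117.122.0
No, 197.117.122.224 is not in 110.205.171.0/24


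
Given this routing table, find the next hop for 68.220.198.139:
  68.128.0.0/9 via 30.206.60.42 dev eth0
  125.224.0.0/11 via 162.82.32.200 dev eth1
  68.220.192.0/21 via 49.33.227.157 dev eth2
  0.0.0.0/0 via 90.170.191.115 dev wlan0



Longest prefix match for 68.220.198.139:
  /9 68.128.0.0: MATCH
  /11 125.224.0.0: no
  /21 68.220.192.0: MATCH
  /0 0.0.0.0: MATCH
Selected: next-hop 49.33.227.157 via eth2 (matched /21)


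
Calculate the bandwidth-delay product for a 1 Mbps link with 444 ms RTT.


BDP = bandwidth * RTT
= 1 Mbps * 444 ms
= 1 * 1e6 * 444 / 1000 bits
= 444000 bits
= 55500 bytes
= 54.1992 KB
BDP = 444000 bits (55500 bytes)


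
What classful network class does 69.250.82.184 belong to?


First octet: 69
Binary: 01000101
0xxxxxxx -> Class A (1-126)
Class A, default mask 255.0.0.0 (/8)


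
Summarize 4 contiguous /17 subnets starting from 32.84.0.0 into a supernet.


Original prefix: /17
Number of subnets: 4 = 2^2
New prefix = 17 - 2 = 15
Supernet: 32.84.0.0/15


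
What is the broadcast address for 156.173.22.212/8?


Network: 156.0.0.0/8
Host bits = 24
Set all host bits to 1:
Broadcast: 156.255.255.255


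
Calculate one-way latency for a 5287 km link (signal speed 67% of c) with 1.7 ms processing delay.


Speed = 0.67 * 3e5 km/s = 201000 km/s
Propagation delay = 5287 / 201000 = 0.0263 s = 26.3035 ms
Processing delay = 1.7 ms
Total one-way latency = 28.0035 ms


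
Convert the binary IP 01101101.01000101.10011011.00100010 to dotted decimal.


01101101 = 109
01000101 = 69
10011011 = 155
00100010 = 34
IP: 109.69.155.34


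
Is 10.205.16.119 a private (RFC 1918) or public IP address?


RFC 1918 private ranges:
  10.0.0.0/8 (10.0.0.0 - 10.255.255.255)
  172.16.0.0/12 (172.16.0.0 - 172.31.255.255)
  192.168.0.0/16 (192.168.0.0 - 192.168.255.255)
Private (in 10.0.0.0/8)


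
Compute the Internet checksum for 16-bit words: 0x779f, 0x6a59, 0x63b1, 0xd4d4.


Sum all words (with carry folding):
+ 0x779f = 0x779f
+ 0x6a59 = 0xe1f8
+ 0x63b1 = 0x45aa
+ 0xd4d4 = 0x1a7f
One's complement: ~0x1a7f
Checksum = 0xe580


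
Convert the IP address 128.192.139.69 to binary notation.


128 = 10000000
192 = 11000000
139 = 10001011
69 = 01000101
Binary: 10000000.11000000.10001011.01000101


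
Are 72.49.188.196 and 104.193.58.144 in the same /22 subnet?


Mask: 255.255.252.0
72.49.188.196 AND mask = 72.49.188.0
104.193.58.144 AND mask = 104.193.56.0
No, different subnets (72.49.188.0 vs 104.193.56.0)


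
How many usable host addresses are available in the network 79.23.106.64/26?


Host bits = 32 - 26 = 6
Total addresses = 2^6 = 64
Usable = total - 2 (network and broadcast)
Usable hosts: 62


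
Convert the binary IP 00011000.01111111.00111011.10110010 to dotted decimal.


00011000 = 24
01111111 = 127
00111011 = 59
10110010 = 178
IP: 24.127.59.178


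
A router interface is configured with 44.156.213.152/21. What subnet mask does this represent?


/21 means 21 network bits, 11 host bits
Binary: 11111111111111111111100000000000
Mask: 255.255.248.0


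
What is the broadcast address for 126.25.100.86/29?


Network: 126.25.100.80/29
Host bits = 3
Set all host bits to 1:
Broadcast: 126.25.100.87


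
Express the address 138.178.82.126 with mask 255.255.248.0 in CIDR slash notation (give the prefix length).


Binary: 11111111.11111111.11111000.00000000
Count leading 1s
Prefix: /21


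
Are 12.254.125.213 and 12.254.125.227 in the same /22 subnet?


Mask: 255.255.252.0
12.254.125.213 AND mask = 12.254.124.0
12.254.125.227 AND mask = 12.254.124.0
Yes, same subnet (12.254.124.0)


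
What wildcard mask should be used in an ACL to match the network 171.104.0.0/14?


Subnet mask: 255.252.0.0
Wildcard = 255.255.255.255 - subnet mask
255 - 255 = 0
255 - 252 = 3
255 - 0 = 255
255 - 0 = 255
Wildcard: 0.3.255.255


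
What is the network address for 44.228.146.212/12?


IP:   00101100.11100100.10010010.11010100
Mask: 11111111.11110000.00000000.00000000
AND operation:
Net:  00101100.11100000.00000000.00000000
Network: 44.224.0.0/12


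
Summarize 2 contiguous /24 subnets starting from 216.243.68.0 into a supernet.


Original prefix: /24
Number of subnets: 2 = 2^1
New prefix = 24 - 1 = 23
Supernet: 216.243.68.0/23


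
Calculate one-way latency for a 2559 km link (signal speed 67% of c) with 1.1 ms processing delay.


Speed = 0.67 * 3e5 km/s = 201000 km/s
Propagation delay = 2559 / 201000 = 0.0127 s = 12.7313 ms
Processing delay = 1.1 ms
Total one-way latency = 13.8313 ms


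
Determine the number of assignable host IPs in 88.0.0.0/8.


Host bits = 32 - 8 = 24
Total addresses = 2^24 = 16777216
Usable = total - 2 (network and broadcast)
Usable hosts: 16777214


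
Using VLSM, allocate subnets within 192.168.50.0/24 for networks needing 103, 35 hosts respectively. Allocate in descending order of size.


103 hosts -> /25 (126 usable): 192.168.50.0/25
35 hosts -> /26 (62 usable): 192.168.50.128/26
Allocation: 192.168.50.0/25 (103 hosts, 126 usable); 192.168.50.128/26 (35 hosts, 62 usable)


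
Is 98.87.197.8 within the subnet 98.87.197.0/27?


Subnet network: 98.87.197.0
Test IP AND mask: 98.87.197.0
Yes, 98.87.197.8 is in 98.87.197.0/27


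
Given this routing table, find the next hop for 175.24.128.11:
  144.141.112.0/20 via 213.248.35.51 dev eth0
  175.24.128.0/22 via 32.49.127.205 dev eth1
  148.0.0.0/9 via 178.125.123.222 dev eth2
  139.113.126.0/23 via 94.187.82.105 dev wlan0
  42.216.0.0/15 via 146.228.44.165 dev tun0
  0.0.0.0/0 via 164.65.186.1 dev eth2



Longest prefix match for 175.24.128.11:
  /20 144.141.112.0: no
  /22 175.24.128.0: MATCH
  /9 148.0.0.0: no
  /23 139.113.126.0: no
  /15 42.216.0.0: no
  /0 0.0.0.0: MATCH
Selected: next-hop 32.49.127.205 via eth1 (matched /22)
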